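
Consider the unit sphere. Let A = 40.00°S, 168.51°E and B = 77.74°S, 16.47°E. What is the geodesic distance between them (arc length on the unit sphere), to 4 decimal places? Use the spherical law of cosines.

In radians: φ₁ = -0.6981, φ₂ = -1.3568, Δλ = -152.040° = -2.6536 rad.
cos c = sin φ₁ sin φ₂ + cos φ₁ cos φ₂ cos Δλ = (-0.6428)(-0.9772) + (0.7660)(0.2123)(-0.8833) = 0.48445,
so c = arccos(0.48445) = 1.06506 rad.
On the unit sphere the arc length equals the central angle: 1.0651.

1.0651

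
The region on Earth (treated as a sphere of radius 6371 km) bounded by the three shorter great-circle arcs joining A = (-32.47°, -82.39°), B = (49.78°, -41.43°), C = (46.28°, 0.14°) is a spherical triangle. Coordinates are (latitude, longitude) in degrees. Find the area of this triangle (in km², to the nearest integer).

17374091 km²

Side lengths (central angles): a = 0.4827, b = 1.8883, c = 1.5693 rad; semiperimeter s = 1.9702.
By l'Huilier's theorem, tan(E/4) = √[tan(s/2) tan((s−a)/2) tan((s−b)/2) tan((s−c)/2)], giving spherical excess E = 0.4280 rad.
Area = E·R² = 0.4280 × (6371)² ≈ 17374091 km².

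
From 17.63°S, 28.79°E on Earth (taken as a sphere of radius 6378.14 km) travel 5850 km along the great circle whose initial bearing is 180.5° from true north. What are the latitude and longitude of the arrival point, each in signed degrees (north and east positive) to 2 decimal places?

Angular distance δ = d/R = 5850/6378.14 = 0.91720 rad; initial bearing θ = 3.1503 rad.
sin φ₂ = sin φ₁ cos δ + cos φ₁ sin δ cos θ = (-0.3029)(0.6080) + (0.9530)(0.7939)(-1.0000) = -0.9407, so φ₂ = -70.18°.
Δλ = atan2(sin θ sin δ cos φ₁, cos δ − sin φ₁ sin φ₂) = atan2(-0.0066, 0.3231) = -1.171°.
λ₂ = 28.790° − 1.171° = 27.62°.

-70.18°, 27.62°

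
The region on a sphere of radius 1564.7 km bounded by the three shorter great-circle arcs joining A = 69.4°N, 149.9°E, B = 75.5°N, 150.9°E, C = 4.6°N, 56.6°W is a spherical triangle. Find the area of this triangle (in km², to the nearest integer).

Side lengths (central angles): a = 1.7150, b = 1.8119, c = 0.1066 rad; semiperimeter s = 1.8168.
By l'Huilier's theorem, tan(E/4) = √[tan(s/2) tan((s−a)/2) tan((s−b)/2) tan((s−c)/2)], giving spherical excess E = 0.0540 rad.
Area = E·R² = 0.0540 × (1564.7)² ≈ 132136 km².

132136 km²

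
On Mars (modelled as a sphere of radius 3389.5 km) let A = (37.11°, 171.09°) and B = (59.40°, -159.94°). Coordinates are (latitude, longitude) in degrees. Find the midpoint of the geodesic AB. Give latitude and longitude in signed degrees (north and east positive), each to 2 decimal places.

49.13°, -177.69°

Central angle δ = 0.5064 rad. Interpolating on the sphere with fraction f = 0.5:
P = [sin((1−f)δ)·A + sin(fδ)·B] / sin δ = 0.5165·A + 0.5165·B in Cartesian coordinates,
giving P = (-0.6539, -0.0264, 0.7562), i.e. latitude 49.13°, longitude -177.69°.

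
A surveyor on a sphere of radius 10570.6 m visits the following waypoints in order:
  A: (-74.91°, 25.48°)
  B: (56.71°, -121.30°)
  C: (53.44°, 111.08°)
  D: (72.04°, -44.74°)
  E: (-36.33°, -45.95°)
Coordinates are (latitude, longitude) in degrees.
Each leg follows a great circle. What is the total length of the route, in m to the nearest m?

70386 m

Leg A→B: central angle 2.7561 rad, distance 29133.8 m.
Leg B→C: central angle 1.0794 rad, distance 11410.0 m.
Leg C→D: central angle 0.9316 rad, distance 9847.8 m.
Leg D→E: central angle 1.8915 rad, distance 19994.0 m.
Total: 29133.8 + 11410.0 + 9847.8 + 19994.0 ≈ 70386 m.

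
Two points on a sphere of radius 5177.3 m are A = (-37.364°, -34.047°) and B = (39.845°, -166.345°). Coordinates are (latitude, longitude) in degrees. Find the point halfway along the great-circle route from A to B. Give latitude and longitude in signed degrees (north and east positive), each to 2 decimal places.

3.06°, -97.96°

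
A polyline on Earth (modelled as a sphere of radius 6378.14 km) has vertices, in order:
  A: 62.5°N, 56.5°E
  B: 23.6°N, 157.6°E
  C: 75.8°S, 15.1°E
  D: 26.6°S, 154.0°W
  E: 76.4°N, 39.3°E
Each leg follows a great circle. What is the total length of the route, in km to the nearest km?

45170 km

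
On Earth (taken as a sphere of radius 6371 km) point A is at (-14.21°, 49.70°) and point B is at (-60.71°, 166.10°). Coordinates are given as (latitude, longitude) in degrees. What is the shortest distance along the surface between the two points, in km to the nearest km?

In radians: φ₁ = -0.2480, φ₂ = -1.0596, Δλ = 116.400° = 2.0316 rad.
cos c = sin φ₁ sin φ₂ + cos φ₁ cos φ₂ cos Δλ = (-0.2455)(-0.8722) + (0.9694)(0.4892)(-0.4446) = 0.00322,
so c = arccos(0.00322) = 1.56758 rad.
Distance = R·c = 6371 × 1.5676 ≈ 9987 km.

9987 km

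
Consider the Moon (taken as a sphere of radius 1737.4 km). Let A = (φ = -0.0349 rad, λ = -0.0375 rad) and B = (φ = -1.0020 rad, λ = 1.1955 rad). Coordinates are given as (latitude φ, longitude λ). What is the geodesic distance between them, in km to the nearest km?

In radians: φ₁ = -0.0349, φ₂ = -1.0020, Δλ = 70.646° = 1.2330 rad.
Haversine: a = sin²(Δφ/2) + cos φ₁ cos φ₂ sin²(Δλ/2) = 0.2162 + (0.9994)(0.5386)(0.3343) = 0.39610.
Central angle c = 2·arcsin(√a) = 1.36148 rad.
Distance = R·c = 1737.4 × 1.3615 ≈ 2365 km.

2365 km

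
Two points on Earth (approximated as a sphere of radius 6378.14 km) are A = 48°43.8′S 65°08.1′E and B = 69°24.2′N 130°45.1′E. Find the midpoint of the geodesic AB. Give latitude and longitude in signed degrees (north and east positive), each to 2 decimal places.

The central angle between A and B is δ = 2.2240 rad.
With f = 0.5, the slerp weights are sin((1−f)δ)/sin δ = 1.1291 and sin(fδ)/sin δ = 1.1291.
Weighted sum of the unit vectors: (1.1291)·(0.2774,0.5985,-0.7516) + (1.1291)·(-0.2296,0.2665,0.9361) = (0.0539, 0.9766, 0.2083).
Converting back: φ = atan2(z, √(x²+y²)) = 12.02°, λ = atan2(y, x) = 86.84°.

12.02°, 86.84°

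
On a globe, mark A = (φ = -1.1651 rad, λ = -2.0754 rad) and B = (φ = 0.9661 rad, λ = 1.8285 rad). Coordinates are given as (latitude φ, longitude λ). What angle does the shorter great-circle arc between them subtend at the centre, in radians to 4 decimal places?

In radians: φ₁ = -1.1651, φ₂ = 0.9661, Δλ = -136.323° = -2.3793 rad.
cos c = sin φ₁ sin φ₂ + cos φ₁ cos φ₂ cos Δλ = (-0.9188)(0.8227) + (0.3947)(0.5685)(-0.7232) = -0.91817,
so c = arccos(-0.91817) = 2.73423 rad.
So the angular separation is 2.7342 rad.

2.7342 rad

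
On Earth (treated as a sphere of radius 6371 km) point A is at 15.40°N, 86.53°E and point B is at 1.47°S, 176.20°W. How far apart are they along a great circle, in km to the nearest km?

With latitudes φ₁ = 15.400°, φ₂ = -1.470° and longitude difference Δλ = 97.270°:
Haversine: a = sin²(Δφ/2) + cos φ₁ cos φ₂ sin²(Δλ/2) = 0.0215 + (0.9641)(0.9997)(0.5633) = 0.56439.
Central angle c = 2·arcsin(√a) = 1.69993 rad.
Distance = R·c = 6371 × 1.6999 ≈ 10830 km.

10830 km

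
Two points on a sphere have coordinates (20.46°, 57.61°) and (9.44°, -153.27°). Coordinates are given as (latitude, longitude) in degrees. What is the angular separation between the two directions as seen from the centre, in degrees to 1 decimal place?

With latitudes φ₁ = 20.460°, φ₂ = 9.440° and longitude difference Δλ = 149.120°:
cos c = sin φ₁ sin φ₂ + cos φ₁ cos φ₂ cos Δλ = (0.3496)(0.1640) + (0.9369)(0.9865)(-0.8582) = -0.73588,
so c = arccos(-0.73588) = 2.39776 rad.
So the angular separation is 137.4°.

137.4°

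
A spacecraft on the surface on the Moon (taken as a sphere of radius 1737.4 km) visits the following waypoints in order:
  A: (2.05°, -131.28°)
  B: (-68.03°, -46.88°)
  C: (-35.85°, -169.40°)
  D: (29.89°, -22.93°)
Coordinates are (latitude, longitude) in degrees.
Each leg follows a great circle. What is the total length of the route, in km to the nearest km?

Leg A→B: central angle 1.5675 rad, distance 2723.3 km.
Leg B→C: central angle 1.1809 rad, distance 2051.7 km.
Leg C→D: central angle 2.6417 rad, distance 4589.8 km.
Total: 2723.3 + 2051.7 + 4589.8 ≈ 9365 km.

9365 km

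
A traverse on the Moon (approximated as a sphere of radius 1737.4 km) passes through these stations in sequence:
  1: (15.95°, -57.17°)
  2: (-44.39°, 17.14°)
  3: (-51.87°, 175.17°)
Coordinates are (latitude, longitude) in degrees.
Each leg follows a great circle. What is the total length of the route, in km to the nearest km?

Leg 1→2: central angle 1.5772 rad, distance 2740.3 km.
Leg 2→3: central angle 1.4292 rad, distance 2483.2 km.
Total: 2740.3 + 2483.2 ≈ 5223 km.

5223 km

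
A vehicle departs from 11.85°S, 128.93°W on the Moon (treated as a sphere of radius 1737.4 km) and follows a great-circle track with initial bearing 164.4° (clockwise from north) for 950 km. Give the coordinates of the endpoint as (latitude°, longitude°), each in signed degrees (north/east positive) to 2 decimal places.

Angular distance δ = d/R = 950/1737.4 = 0.54679 rad; initial bearing θ = 2.8693 rad.
sin φ₂ = sin φ₁ cos δ + cos φ₁ sin δ cos θ = (-0.2054)(0.8542) + (0.9787)(0.5200)(-0.9632) = -0.6655, so φ₂ = -41.72°.
Δλ = atan2(sin θ sin δ cos φ₁, cos δ − sin φ₁ sin φ₂) = atan2(0.1368, 0.7175) = 10.798°.
λ₂ = -128.930° + 10.798° = -118.13°.

-41.72°, -118.13°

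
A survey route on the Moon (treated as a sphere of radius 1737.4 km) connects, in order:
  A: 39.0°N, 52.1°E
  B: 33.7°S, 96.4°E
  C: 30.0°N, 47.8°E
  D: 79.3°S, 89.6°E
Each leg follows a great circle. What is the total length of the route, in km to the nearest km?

8303 km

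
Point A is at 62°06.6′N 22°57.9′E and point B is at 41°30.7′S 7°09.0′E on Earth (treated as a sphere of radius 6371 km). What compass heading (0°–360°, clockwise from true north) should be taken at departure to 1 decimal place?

With φ₁ = 1.0840, φ₂ = -0.7245, Δλ = -0.2760 rad, the forward-azimuth formula gives
θ = atan2( sin Δλ cos φ₂ , cos φ₁ sin φ₂ − sin φ₁ cos φ₂ cos Δλ ) = atan2(-0.2041, -0.9468) = -167.84°.
Adding 360° brings this into [0°, 360°): 192.2°.

192.2°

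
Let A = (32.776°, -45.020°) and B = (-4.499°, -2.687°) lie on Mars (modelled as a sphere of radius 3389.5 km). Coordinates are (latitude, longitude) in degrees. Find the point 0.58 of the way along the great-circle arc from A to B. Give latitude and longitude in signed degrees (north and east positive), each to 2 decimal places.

The central angle between A and B is δ = 0.9555 rad.
With f = 0.58, the slerp weights are sin((1−f)δ)/sin δ = 0.4784 and sin(fδ)/sin δ = 0.6444.
Weighted sum of the unit vectors: (0.4784)·(0.5943,-0.5947,0.5414) + (0.6444)·(0.9958,-0.0467,-0.0784) = (0.9261, -0.3146, 0.2084).
Converting back: φ = atan2(z, √(x²+y²)) = 12.03°, λ = atan2(y, x) = -18.76°.

12.03°, -18.76°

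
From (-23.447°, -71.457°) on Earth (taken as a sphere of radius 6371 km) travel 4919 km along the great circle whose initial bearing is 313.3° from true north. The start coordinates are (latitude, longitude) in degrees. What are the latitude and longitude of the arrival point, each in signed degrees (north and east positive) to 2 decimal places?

8.85°, -102.38°

Angular distance δ = d/R = 4919/6371 = 0.77209 rad; initial bearing θ = 5.4681 rad.
sin φ₂ = sin φ₁ cos δ + cos φ₁ sin δ cos θ = (-0.3979)(0.7165) + (0.9174)(0.6976)(0.6858) = 0.1539, so φ₂ = 8.85°.
Δλ = atan2(sin θ sin δ cos φ₁, cos δ − sin φ₁ sin φ₂) = atan2(-0.4658, 0.7777) = -30.920°.
λ₂ = -71.457° − 30.920° = -102.38°.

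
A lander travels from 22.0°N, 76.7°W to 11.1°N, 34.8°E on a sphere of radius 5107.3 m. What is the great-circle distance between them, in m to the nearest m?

Let φ₁ = 0.3840 rad, φ₂ = 0.1937 rad, and Δλ = 1.9460 rad.
Haversine: a = sin²(Δφ/2) + cos φ₁ cos φ₂ sin²(Δλ/2) = 0.0090 + (0.9272)(0.9813)(0.6833) = 0.63067.
Central angle c = 2·arcsin(√a) = 1.83520 rad.
Distance = R·c = 5107.3 × 1.8352 ≈ 9373 m.

9373 m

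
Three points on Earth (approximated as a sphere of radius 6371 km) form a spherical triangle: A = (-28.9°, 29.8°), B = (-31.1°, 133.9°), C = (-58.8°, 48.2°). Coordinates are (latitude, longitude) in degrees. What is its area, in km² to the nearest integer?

11297342 km²

Side lengths (central angles): a = 1.0757, b = 0.5666, c = 1.5037 rad; semiperimeter s = 1.5731.
By l'Huilier's theorem, tan(E/4) = √[tan(s/2) tan((s−a)/2) tan((s−b)/2) tan((s−c)/2)], giving spherical excess E = 0.2783 rad.
Area = E·R² = 0.2783 × (6371)² ≈ 11297342 km².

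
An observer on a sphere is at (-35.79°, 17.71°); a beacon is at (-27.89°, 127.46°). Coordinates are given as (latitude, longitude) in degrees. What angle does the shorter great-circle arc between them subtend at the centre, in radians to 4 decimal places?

Let φ₁ = -0.6247 rad, φ₂ = -0.4868 rad, and Δλ = 1.9155 rad.
Haversine: a = sin²(Δφ/2) + cos φ₁ cos φ₂ sin²(Δλ/2) = 0.0047 + (0.8112)(0.8838)(0.6690) = 0.48435.
Central angle c = 2·arcsin(√a) = 1.53950 rad.
So the angular separation is 1.5395 rad.

1.5395 rad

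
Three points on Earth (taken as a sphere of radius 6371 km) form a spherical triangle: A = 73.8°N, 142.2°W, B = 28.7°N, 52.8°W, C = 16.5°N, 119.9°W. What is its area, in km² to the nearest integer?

Side lengths (central angles): a = 1.0887, b = 1.0237, c = 1.0886 rad; semiperimeter s = 1.6005.
By l'Huilier's theorem, tan(E/4) = √[tan(s/2) tan((s−a)/2) tan((s−b)/2) tan((s−c)/2)], giving spherical excess E = 0.5746 rad.
Area = E·R² = 0.5746 × (6371)² ≈ 23323366 km².

23323366 km²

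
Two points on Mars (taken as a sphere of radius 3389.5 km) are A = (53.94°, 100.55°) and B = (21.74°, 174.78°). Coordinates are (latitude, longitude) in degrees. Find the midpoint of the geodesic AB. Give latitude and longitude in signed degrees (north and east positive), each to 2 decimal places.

Central angle δ = 1.1062 rad. Interpolating on the sphere with fraction f = 0.5:
P = [sin((1−f)δ)·A + sin(fδ)·B] / sin δ = 0.5876·A + 0.5876·B in Cartesian coordinates,
giving P = (-0.6069, 0.3897, 0.6927), i.e. latitude 43.84°, longitude 147.29°.

43.84°, 147.29°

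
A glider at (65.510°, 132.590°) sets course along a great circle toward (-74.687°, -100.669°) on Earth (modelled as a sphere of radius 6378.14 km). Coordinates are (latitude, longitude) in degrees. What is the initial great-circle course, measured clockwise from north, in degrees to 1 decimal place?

140.4°

With φ₁ = 1.1434, φ₂ = -1.3035, Δλ = 2.2120 rad, the forward-azimuth formula gives
θ = atan2( sin Δλ cos φ₂ , cos φ₁ sin φ₂ − sin φ₁ cos φ₂ cos Δλ ) = atan2(0.2116, -0.2561) = 140.43°.
So the initial bearing is 140.4°.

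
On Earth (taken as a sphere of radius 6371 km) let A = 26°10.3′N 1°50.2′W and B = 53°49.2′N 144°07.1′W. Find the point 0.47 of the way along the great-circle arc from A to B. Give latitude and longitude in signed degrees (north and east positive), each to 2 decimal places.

63.96°, -36.76°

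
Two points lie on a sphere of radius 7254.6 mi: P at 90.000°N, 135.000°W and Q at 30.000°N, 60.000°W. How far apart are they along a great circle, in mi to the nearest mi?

7597 mi

In radians: φ₁ = 1.5708, φ₂ = 0.5236, Δλ = 75.000° = 1.3090 rad.
Haversine: a = sin²(Δφ/2) + cos φ₁ cos φ₂ sin²(Δλ/2) = 0.2500 + (0.0000)(0.8660)(0.3706) = 0.25000.
Central angle c = 2·arcsin(√a) = 1.04720 rad.
Distance = R·c = 7254.6 × 1.0472 ≈ 7597 mi.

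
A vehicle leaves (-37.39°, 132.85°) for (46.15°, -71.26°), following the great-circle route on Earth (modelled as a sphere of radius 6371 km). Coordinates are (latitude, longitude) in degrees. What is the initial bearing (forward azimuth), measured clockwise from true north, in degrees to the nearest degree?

Δλ = 155.890° = 2.7208 rad.
y = sin Δλ · cos φ₂ = (0.4085)(0.6928) = 0.2830
x = cos φ₁ sin φ₂ − sin φ₁ cos φ₂ cos Δλ = (0.7945)(0.7212) − (-0.6072)(0.6928)(-0.9128) = 0.1890
θ = atan2(y, x) = 56.26°, so the bearing is 56°.

56°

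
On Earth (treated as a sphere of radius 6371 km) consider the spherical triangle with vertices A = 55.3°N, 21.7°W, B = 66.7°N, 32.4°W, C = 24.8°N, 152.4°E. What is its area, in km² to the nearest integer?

4024567 km²

Side lengths (central angles): a = 1.5434, b = 1.7408, c = 0.2179 rad; semiperimeter s = 1.7510.
By l'Huilier's theorem, tan(E/4) = √[tan(s/2) tan((s−a)/2) tan((s−b)/2) tan((s−c)/2)], giving spherical excess E = 0.0992 rad.
Area = E·R² = 0.0992 × (6371)² ≈ 4024567 km².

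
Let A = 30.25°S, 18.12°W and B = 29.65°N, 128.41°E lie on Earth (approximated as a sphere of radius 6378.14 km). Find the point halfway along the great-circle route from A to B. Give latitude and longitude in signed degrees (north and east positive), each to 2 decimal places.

-1.04°, 55.72°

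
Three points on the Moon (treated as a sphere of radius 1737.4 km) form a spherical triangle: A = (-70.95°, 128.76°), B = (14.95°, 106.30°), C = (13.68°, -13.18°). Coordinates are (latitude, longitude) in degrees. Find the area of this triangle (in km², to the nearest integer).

8185888 km²

Side lengths (central angles): a = 1.9834, b = 2.0638, c = 1.5232 rad; semiperimeter s = 2.7852.
By l'Huilier's theorem, tan(E/4) = √[tan(s/2) tan((s−a)/2) tan((s−b)/2) tan((s−c)/2)], giving spherical excess E = 2.7119 rad.
Area = E·R² = 2.7119 × (1737.4)² ≈ 8185888 km².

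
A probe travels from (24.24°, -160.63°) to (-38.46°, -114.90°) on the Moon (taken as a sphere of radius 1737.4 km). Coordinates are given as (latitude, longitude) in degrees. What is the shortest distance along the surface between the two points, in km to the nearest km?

2303 km

In radians: φ₁ = 0.4231, φ₂ = -0.6713, Δλ = 45.730° = 0.7981 rad.
Haversine: a = sin²(Δφ/2) + cos φ₁ cos φ₂ sin²(Δλ/2) = 0.2707 + (0.9118)(0.7830)(0.1510) = 0.37848.
Central angle c = 2·arcsin(√a) = 1.32529 rad.
Distance = R·c = 1737.4 × 1.3253 ≈ 2303 km.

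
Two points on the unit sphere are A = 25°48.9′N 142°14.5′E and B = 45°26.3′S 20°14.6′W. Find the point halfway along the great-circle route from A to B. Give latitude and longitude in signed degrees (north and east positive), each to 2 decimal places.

-41.51°, 99.82°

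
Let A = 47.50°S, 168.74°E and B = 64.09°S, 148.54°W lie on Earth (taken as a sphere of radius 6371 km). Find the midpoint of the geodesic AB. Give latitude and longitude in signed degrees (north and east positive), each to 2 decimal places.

-57.57°, -174.70°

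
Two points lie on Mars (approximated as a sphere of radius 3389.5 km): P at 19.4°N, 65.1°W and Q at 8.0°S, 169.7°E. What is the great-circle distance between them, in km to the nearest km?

With latitudes φ₁ = 19.400°, φ₂ = -8.000° and longitude difference Δλ = -125.200°:
cos c = sin φ₁ sin φ₂ + cos φ₁ cos φ₂ cos Δλ = (0.3322)(-0.1392) + (0.9432)(0.9903)(-0.5764) = -0.58464,
so c = arccos(-0.58464) = 2.19523 rad.
Distance = R·c = 3389.5 × 2.1952 ≈ 7441 km.

7441 km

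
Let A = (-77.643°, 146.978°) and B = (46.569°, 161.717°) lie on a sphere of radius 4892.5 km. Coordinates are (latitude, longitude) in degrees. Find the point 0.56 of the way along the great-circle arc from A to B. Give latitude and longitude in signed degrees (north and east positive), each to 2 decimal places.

The central angle between A and B is δ = 2.1738 rad.
With f = 0.56, the slerp weights are sin((1−f)δ)/sin δ = 0.9921 and sin(fδ)/sin δ = 1.1390.
Weighted sum of the unit vectors: (0.9921)·(-0.1794,0.1166,-0.9768) + (1.1390)·(-0.6528,0.2157,0.7262) = (-0.9216, 0.3614, -0.1420).
Converting back: φ = atan2(z, √(x²+y²)) = -8.16°, λ = atan2(y, x) = 158.59°.

-8.16°, 158.59°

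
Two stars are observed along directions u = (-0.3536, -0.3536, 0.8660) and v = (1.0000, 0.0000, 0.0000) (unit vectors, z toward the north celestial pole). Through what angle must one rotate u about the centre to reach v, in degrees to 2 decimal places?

110.71°

u·v = -0.3536; |u| = 1.0000, |v| = 1.0000.
cos θ = (u·v)/(|u||v|) = -0.3536, so θ = 110.71°.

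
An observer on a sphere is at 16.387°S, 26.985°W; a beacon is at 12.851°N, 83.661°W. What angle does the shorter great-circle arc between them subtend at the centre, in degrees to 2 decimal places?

Let φ₁ = -0.2860 rad, φ₂ = 0.2243 rad, and Δλ = -0.9892 rad.
cos c = sin φ₁ sin φ₂ + cos φ₁ cos φ₂ cos Δλ = (-0.2821)(0.2224) + (0.9594)(0.9750)(0.5494) = 0.45111,
so c = arccos(0.45111) = 1.10279 rad.
So the angular separation is 63.19°.

63.19°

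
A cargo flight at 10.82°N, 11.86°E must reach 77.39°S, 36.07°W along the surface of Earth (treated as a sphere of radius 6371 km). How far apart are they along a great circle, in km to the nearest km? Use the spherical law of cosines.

10259 km

With latitudes φ₁ = 10.820°, φ₂ = -77.390° and longitude difference Δλ = -47.930°:
cos c = sin φ₁ sin φ₂ + cos φ₁ cos φ₂ cos Δλ = (0.1877)(-0.9759) + (0.9822)(0.2183)(0.6700) = -0.03952,
so c = arccos(-0.03952) = 1.61032 rad.
Distance = R·c = 6371 × 1.6103 ≈ 10259 km.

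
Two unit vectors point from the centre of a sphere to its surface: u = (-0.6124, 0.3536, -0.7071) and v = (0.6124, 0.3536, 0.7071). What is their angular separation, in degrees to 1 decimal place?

u·v = -0.7500; |u| = 1.0000, |v| = 1.0000.
cos θ = (u·v)/(|u||v|) = -0.7499, so θ = 138.6°.

138.6°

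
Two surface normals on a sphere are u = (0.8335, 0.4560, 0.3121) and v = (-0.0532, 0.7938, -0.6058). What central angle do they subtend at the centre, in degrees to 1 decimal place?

u·v = 0.1286; |u| = 1.0000, |v| = 1.0000.
cos θ = (u·v)/(|u||v|) = 0.1286, so θ = 82.6°.

82.6°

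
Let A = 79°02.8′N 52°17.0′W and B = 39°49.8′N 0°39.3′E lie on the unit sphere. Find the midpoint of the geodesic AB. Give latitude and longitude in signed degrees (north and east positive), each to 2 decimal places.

The central angle between A and B is δ = 0.7716 rad.
With f = 0.5, the slerp weights are sin((1−f)δ)/sin δ = 0.5397 and sin(fδ)/sin δ = 0.5397.
Weighted sum of the unit vectors: (0.5397)·(0.1162,-0.1503,0.9818) + (0.5397)·(0.7679,0.0088,0.6405) = (0.4771, -0.0764, 0.8755).
Converting back: φ = atan2(z, √(x²+y²)) = 61.10°, λ = atan2(y, x) = -9.09°.

61.10°, -9.09°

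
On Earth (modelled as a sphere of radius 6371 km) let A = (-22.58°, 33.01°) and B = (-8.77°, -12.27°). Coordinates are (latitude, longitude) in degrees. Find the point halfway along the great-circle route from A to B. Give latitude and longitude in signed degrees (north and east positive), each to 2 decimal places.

The central angle between A and B is δ = 0.7945 rad.
With f = 0.5, the slerp weights are sin((1−f)δ)/sin δ = 0.5422 and sin(fδ)/sin δ = 0.5422.
Weighted sum of the unit vectors: (0.5422)·(0.7743,0.5030,-0.3840) + (0.5422)·(0.9657,-0.2100,-0.1525) = (0.9435, 0.1589, -0.2909).
Converting back: φ = atan2(z, √(x²+y²)) = -16.91°, λ = atan2(y, x) = 9.56°.

-16.91°, 9.56°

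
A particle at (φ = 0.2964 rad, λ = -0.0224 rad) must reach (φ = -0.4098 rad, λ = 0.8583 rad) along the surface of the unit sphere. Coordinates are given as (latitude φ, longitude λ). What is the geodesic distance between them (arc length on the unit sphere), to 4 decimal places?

1.1129

Let φ₁ = 0.2964 rad, φ₂ = -0.4098 rad, and Δλ = 0.8807 rad.
Haversine: a = sin²(Δφ/2) + cos φ₁ cos φ₂ sin²(Δλ/2) = 0.1196 + (0.9564)(0.9172)(0.1817) = 0.27897.
Central angle c = 2·arcsin(√a) = 1.11289 rad.
On the unit sphere the arc length equals the central angle: 1.1129.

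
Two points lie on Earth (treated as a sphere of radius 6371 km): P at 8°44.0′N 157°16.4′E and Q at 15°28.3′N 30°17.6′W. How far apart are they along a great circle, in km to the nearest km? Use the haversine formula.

In radians: φ₁ = 0.1524, φ₂ = 0.2700, Δλ = 172.433° = 3.0095 rad.
Haversine: a = sin²(Δφ/2) + cos φ₁ cos φ₂ sin²(Δλ/2) = 0.0035 + (0.9884)(0.9638)(0.9956) = 0.95189.
Central angle c = 2·arcsin(√a) = 2.69934 rad.
Distance = R·c = 6371 × 2.6993 ≈ 17197 km.

17197 km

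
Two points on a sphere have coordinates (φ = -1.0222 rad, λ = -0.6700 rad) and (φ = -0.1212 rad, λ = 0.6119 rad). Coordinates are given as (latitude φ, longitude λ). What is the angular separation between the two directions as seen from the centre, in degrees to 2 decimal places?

75.48°

Let φ₁ = -1.0222 rad, φ₂ = -0.1212 rad, and Δλ = 1.2819 rad.
cos c = sin φ₁ sin φ₂ + cos φ₁ cos φ₂ cos Δλ = (-0.8533)(-0.1209) + (0.5215)(0.9927)(0.2849) = 0.25064,
so c = arccos(0.25064) = 1.31745 rad.
So the angular separation is 75.48°.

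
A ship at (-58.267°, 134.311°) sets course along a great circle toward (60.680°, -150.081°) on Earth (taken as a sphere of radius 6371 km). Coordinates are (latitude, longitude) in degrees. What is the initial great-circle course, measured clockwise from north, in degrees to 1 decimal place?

40.2°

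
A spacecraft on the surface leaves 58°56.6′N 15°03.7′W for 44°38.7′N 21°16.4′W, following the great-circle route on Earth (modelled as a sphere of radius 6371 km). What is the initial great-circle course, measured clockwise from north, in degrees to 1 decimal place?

197.6°

Δλ = -6.212° = -0.1084 rad.
y = sin Δλ · cos φ₂ = (-0.1082)(0.7115) = -0.0770
x = cos φ₁ sin φ₂ − sin φ₁ cos φ₂ cos Δλ = (0.5159)(0.7027) − (0.8567)(0.7115)(0.9941) = -0.2434
θ = atan2(y, x) = -162.45°; adding 360° gives 197.6°.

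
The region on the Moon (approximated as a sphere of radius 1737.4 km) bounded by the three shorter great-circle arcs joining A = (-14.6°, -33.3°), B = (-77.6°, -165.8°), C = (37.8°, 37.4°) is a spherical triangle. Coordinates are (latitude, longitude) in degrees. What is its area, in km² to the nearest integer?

5731865 km²

Side lengths (central angles): a = 2.4258, b = 1.4724, c = 1.4648 rad; semiperimeter s = 2.6815.
By l'Huilier's theorem, tan(E/4) = √[tan(s/2) tan((s−a)/2) tan((s−b)/2) tan((s−c)/2)], giving spherical excess E = 1.8989 rad.
Area = E·R² = 1.8989 × (1737.4)² ≈ 5731865 km².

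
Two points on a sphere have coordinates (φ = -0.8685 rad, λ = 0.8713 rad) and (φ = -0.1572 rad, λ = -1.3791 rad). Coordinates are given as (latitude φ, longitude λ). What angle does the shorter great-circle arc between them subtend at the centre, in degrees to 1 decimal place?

In radians: φ₁ = -0.8685, φ₂ = -0.1572, Δλ = -128.938° = -2.2504 rad.
cos c = sin φ₁ sin φ₂ + cos φ₁ cos φ₂ cos Δλ = (-0.7634)(-0.1566) + (0.6460)(0.9877)(-0.6285) = -0.28147,
so c = arccos(-0.28147) = 1.85612 rad.
So the angular separation is 106.3°.

106.3°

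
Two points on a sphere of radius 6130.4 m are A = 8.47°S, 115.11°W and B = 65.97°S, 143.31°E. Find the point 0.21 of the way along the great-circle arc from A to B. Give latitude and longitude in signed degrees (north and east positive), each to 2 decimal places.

-25.08°, -123.05°

Central angle δ = 1.5171 rad. Interpolating on the sphere with fraction f = 0.21:
P = [sin((1−f)δ)·A + sin(fδ)·B] / sin δ = 0.9328·A + 0.3137·B in Cartesian coordinates,
giving P = (-0.4940, -0.7592, -0.4239), i.e. latitude -25.08°, longitude -123.05°.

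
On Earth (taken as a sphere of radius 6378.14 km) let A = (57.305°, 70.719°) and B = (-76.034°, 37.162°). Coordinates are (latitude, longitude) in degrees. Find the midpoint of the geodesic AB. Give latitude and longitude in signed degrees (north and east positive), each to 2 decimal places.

Central angle δ = 2.3575 rad. Interpolating on the sphere with fraction f = 0.5:
P = [sin((1−f)δ)·A + sin(fδ)·B] / sin δ = 1.3087·A + 1.3087·B in Cartesian coordinates,
giving P = (0.4851, 0.8580, -0.1687), i.e. latitude -9.71°, longitude 60.52°.

-9.71°, 60.52°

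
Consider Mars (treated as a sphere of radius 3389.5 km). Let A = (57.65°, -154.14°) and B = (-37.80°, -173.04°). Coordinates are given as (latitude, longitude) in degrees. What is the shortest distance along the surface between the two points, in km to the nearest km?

In radians: φ₁ = 1.0062, φ₂ = -0.6597, Δλ = -18.900° = -0.3299 rad.
cos c = sin φ₁ sin φ₂ + cos φ₁ cos φ₂ cos Δλ = (0.8448)(-0.6129) + (0.5351)(0.7902)(0.9461) = -0.11777,
so c = arccos(-0.11777) = 1.68884 rad.
Distance = R·c = 3389.5 × 1.6888 ≈ 5724 km.

5724 km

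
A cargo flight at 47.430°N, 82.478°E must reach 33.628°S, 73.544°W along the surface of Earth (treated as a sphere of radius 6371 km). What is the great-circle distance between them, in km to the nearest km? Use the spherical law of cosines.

17491 km

With latitudes φ₁ = 47.430°, φ₂ = -33.628° and longitude difference Δλ = -156.022°:
cos c = sin φ₁ sin φ₂ + cos φ₁ cos φ₂ cos Δλ = (0.7365)(-0.5538) + (0.6765)(0.8327)(-0.9137) = -0.92252,
so c = arccos(-0.92252) = 2.74535 rad.
Distance = R·c = 6371 × 2.7453 ≈ 17491 km.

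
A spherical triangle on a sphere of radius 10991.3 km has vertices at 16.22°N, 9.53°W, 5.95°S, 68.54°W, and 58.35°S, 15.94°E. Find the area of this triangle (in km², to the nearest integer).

Side lengths (central angles): a = 1.4319, b = 1.3520, c = 1.0897 rad; semiperimeter s = 1.9368.
By l'Huilier's theorem, tan(E/4) = √[tan(s/2) tan((s−a)/2) tan((s−b)/2) tan((s−c)/2)], giving spherical excess E = 0.8876 rad.
Area = E·R² = 0.8876 × (10991.3)² ≈ 107231600 km².

107231600 km²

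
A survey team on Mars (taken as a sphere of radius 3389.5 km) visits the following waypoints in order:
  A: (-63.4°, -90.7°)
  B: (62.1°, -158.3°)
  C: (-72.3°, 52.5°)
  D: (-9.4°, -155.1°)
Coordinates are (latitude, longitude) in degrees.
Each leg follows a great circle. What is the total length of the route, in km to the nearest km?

23438 km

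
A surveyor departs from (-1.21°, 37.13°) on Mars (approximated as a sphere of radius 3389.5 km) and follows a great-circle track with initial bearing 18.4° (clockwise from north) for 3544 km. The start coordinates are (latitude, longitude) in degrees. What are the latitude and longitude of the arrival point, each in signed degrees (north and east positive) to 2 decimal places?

54.12°, 64.90°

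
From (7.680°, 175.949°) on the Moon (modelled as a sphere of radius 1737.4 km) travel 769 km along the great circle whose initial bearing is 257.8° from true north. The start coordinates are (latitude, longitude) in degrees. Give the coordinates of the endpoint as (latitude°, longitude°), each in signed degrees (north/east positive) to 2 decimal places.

1.78°, 151.19°

Angular distance δ = d/R = 769/1737.4 = 0.44262 rad; initial bearing θ = 4.4995 rad.
sin φ₂ = sin φ₁ cos δ + cos φ₁ sin δ cos θ = (0.1336)(0.9036) + (0.9910)(0.4283)(-0.2113) = 0.0311, so φ₂ = 1.78°.
Δλ = atan2(sin θ sin δ cos φ₁, cos δ − sin φ₁ sin φ₂) = atan2(-0.4149, 0.8995) = -24.761°.
λ₂ = 175.949° − 24.761° = 151.19°.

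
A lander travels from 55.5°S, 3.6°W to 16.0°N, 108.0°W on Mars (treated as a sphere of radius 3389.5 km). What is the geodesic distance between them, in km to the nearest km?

6582 km

In radians: φ₁ = -0.9687, φ₂ = 0.2793, Δλ = -104.400° = -1.8221 rad.
cos c = sin φ₁ sin φ₂ + cos φ₁ cos φ₂ cos Δλ = (-0.8241)(0.2756) + (0.5664)(0.9613)(-0.2487) = -0.36256,
so c = arccos(-0.36256) = 1.94181 rad.
Distance = R·c = 3389.5 × 1.9418 ≈ 6582 km.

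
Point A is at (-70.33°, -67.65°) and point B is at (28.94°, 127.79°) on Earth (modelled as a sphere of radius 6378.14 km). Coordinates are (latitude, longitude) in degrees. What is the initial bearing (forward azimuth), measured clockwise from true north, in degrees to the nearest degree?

Δλ = -164.560° = -2.8721 rad.
y = sin Δλ · cos φ₂ = (-0.2662)(0.8751) = -0.2330
x = cos φ₁ sin φ₂ − sin φ₁ cos φ₂ cos Δλ = (0.3366)(0.4839) − (-0.9416)(0.8751)(-0.9639) = -0.6314
θ = atan2(y, x) = -159.75°; adding 360° gives 200°.

200°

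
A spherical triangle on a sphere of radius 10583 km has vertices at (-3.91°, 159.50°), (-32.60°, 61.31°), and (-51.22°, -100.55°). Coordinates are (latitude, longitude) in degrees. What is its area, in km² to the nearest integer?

202421171 km²

Side lengths (central angles): a = 1.6523, b = 1.6256, c = 1.6539 rad; semiperimeter s = 2.4659.
By l'Huilier's theorem, tan(E/4) = √[tan(s/2) tan((s−a)/2) tan((s−b)/2) tan((s−c)/2)], giving spherical excess E = 1.8073 rad.
Area = E·R² = 1.8073 × (10583)² ≈ 202421171 km².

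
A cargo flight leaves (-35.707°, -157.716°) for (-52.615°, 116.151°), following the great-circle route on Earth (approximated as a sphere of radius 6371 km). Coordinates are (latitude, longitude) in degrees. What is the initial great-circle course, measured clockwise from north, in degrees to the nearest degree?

224°

With φ₁ = -0.6232, φ₂ = -0.9183, Δλ = -1.5033 rad, the forward-azimuth formula gives
θ = atan2( sin Δλ cos φ₂ , cos φ₁ sin φ₂ − sin φ₁ cos φ₂ cos Δλ ) = atan2(-0.6058, -0.6213) = -135.72°.
Adding 360° brings this into [0°, 360°): 224°.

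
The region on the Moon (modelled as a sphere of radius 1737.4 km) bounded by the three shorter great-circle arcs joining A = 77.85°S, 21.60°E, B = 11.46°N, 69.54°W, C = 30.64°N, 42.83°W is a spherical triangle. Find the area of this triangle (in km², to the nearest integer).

Side lengths (central angles): a = 0.5462, b = 2.0043, c = 1.7705 rad; semiperimeter s = 2.1605.
By l'Huilier's theorem, tan(E/4) = √[tan(s/2) tan((s−a)/2) tan((s−b)/2) tan((s−c)/2)], giving spherical excess E = 0.6885 rad.
Area = E·R² = 0.6885 × (1737.4)² ≈ 2078262 km².

2078262 km²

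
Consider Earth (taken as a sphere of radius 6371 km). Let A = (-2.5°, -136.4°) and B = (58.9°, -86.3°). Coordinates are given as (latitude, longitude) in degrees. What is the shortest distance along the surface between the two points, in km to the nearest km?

With latitudes φ₁ = -2.500°, φ₂ = 58.900° and longitude difference Δλ = 50.100°:
cos c = sin φ₁ sin φ₂ + cos φ₁ cos φ₂ cos Δλ = (-0.0436)(0.8563) + (0.9990)(0.5165)(0.6414) = 0.29366,
so c = arccos(0.29366) = 1.27274 rad.
Distance = R·c = 6371 × 1.2727 ≈ 8109 km.

8109 km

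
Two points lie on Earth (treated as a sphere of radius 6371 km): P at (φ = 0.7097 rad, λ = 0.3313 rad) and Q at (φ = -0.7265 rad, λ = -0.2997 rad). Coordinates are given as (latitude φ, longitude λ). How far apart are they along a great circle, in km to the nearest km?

9848 km

Let φ₁ = 0.7097 rad, φ₂ = -0.7265 rad, and Δλ = -0.6310 rad.
cos c = sin φ₁ sin φ₂ + cos φ₁ cos φ₂ cos Δλ = (0.6516)(-0.6643) + (0.7586)(0.7475)(0.8074) = 0.02500,
so c = arccos(0.02500) = 1.54579 rad.
Distance = R·c = 6371 × 1.5458 ≈ 9848 km.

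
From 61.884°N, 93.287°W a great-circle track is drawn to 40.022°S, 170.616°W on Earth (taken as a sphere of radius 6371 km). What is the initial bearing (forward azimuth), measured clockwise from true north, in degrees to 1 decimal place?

With φ₁ = 1.0801, φ₂ = -0.6985, Δλ = -1.3496 rad, the forward-azimuth formula gives
θ = atan2( sin Δλ cos φ₂ , cos φ₁ sin φ₂ − sin φ₁ cos φ₂ cos Δλ ) = atan2(-0.7471, -0.4512) = -121.13°.
Adding 360° brings this into [0°, 360°): 238.9°.

238.9°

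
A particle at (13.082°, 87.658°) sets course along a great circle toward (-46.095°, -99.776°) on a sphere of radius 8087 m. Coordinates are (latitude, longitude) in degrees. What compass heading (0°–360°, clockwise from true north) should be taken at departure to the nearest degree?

171°

Δλ = 172.566° = 3.0118 rad.
y = sin Δλ · cos φ₂ = (0.1294)(0.6935) = 0.0897
x = cos φ₁ sin φ₂ − sin φ₁ cos φ₂ cos Δλ = (0.9740)(-0.7205) − (0.2263)(0.6935)(-0.9916) = -0.5461
θ = atan2(y, x) = 170.67°, so the bearing is 171°.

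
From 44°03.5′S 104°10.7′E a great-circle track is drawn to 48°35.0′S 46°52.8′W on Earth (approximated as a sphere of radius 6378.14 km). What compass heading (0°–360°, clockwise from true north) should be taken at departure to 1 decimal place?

Δλ = -151.058° = -2.6365 rad.
y = sin Δλ · cos φ₂ = (-0.4839)(0.6615) = -0.3201
x = cos φ₁ sin φ₂ − sin φ₁ cos φ₂ cos Δλ = (0.7186)(-0.7499) − (-0.6954)(0.6615)(-0.8751) = -0.9415
θ = atan2(y, x) = -161.22°; adding 360° gives 198.8°.

198.8°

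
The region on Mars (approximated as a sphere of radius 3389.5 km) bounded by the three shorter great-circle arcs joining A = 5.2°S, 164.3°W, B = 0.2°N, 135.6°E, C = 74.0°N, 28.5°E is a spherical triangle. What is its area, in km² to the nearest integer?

14897228 km²

Side lengths (central angles): a = 1.6486, b = 1.9335, c = 1.0517 rad; semiperimeter s = 2.3169.
By l'Huilier's theorem, tan(E/4) = √[tan(s/2) tan((s−a)/2) tan((s−b)/2) tan((s−c)/2)], giving spherical excess E = 1.2967 rad.
Area = E·R² = 1.2967 × (3389.5)² ≈ 14897228 km².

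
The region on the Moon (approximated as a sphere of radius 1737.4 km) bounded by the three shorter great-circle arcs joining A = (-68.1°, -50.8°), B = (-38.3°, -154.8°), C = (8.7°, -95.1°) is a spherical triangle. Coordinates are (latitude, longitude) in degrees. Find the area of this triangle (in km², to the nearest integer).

2441265 km²

Side lengths (central angles): a = 1.2686, b = 1.4470, c = 1.0423 rad; semiperimeter s = 1.8789.
By l'Huilier's theorem, tan(E/4) = √[tan(s/2) tan((s−a)/2) tan((s−b)/2) tan((s−c)/2)], giving spherical excess E = 0.8088 rad.
Area = E·R² = 0.8088 × (1737.4)² ≈ 2441265 km².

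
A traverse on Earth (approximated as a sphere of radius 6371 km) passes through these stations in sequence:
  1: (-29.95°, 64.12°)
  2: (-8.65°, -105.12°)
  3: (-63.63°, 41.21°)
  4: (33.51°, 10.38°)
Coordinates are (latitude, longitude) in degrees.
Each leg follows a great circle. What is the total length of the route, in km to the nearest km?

38201 km

Leg 1→2: central angle 2.4441 rad, distance 15571.4 km.
Leg 2→3: central angle 1.8036 rad, distance 11490.7 km.
Leg 3→4: central angle 1.7484 rad, distance 11138.8 km.
Total: 15571.4 + 11490.7 + 11138.8 ≈ 38201 km.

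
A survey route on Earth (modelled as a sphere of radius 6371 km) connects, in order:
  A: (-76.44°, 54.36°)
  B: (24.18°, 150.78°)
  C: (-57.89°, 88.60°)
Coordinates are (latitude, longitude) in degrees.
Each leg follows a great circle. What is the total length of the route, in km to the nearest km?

23562 km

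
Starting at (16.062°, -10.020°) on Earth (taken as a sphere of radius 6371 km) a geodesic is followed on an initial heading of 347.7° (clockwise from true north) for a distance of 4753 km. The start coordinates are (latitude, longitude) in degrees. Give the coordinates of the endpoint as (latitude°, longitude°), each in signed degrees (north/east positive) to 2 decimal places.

57.19°, -25.50°

Angular distance δ = d/R = 4753/6371 = 0.74604 rad; initial bearing θ = 6.0685 rad.
sin φ₂ = sin φ₁ cos δ + cos φ₁ sin δ cos θ = (0.2767)(0.7344) + (0.9610)(0.6787)(0.9770) = 0.8405, so φ₂ = 57.19°.
Δλ = atan2(sin θ sin δ cos φ₁, cos δ − sin φ₁ sin φ₂) = atan2(-0.1389, 0.5019) = -15.476°.
λ₂ = -10.020° − 15.476° = -25.50°.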